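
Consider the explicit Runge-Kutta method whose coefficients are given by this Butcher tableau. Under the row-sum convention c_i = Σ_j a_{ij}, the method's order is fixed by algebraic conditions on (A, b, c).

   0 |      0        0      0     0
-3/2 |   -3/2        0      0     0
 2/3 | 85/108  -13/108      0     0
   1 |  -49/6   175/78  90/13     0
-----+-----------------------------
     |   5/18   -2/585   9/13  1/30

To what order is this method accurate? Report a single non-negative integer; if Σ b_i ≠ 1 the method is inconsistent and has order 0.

4

b = (5/18, -2/585, 9/13, 1/30)
c = (0, -3/2, 2/3, 1)
Ac = (0, 0, 13/72, 5/4)
Σ b_i: 5/18·1 + (-2/585)·1 + 9/13·1 + 1/30·1 = 1 ✓
b·c: (-2/585)·(-3/2) + 9/13·2/3 + 1/30·1 = 1/2 ✓
b·c²: (-2/585)·9/4 + 9/13·4/9 + 1/30·1 = 1/3 ✓
b·Ac: 9/13·13/72 + 1/30·5/4 = 1/6 ✓
b·c³: (-2/585)·(-27/8) + 9/13·8/27 + 1/30·1 = 1/4 ✓
b·(c∘Ac): 9/13·13/108 + 1/30·5/4 = 1/8 ✓
b·Ac²: 9/13·(-13/48) + 1/30·65/8 = 1/12 ✓
b·A²c: 1/30·5/4 = 1/24 ✓; 4 stages ⇒ order 4.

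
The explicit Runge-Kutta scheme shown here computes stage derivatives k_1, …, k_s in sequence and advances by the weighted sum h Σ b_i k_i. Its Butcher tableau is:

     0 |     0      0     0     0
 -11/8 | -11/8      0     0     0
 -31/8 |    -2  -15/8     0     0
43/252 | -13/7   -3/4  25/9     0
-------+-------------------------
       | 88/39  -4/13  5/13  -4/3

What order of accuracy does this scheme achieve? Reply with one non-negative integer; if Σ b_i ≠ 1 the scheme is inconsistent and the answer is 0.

1

b = (88/39, -4/13, 5/13, -4/3)
c = (0, -11/8, -31/8, 43/252)
Ac = (0, 0, 165/64, -2803/288)
Σ b_i: 88/39·1 + (-4/13)·1 + 5/13·1 + (-4/3)·1 = 1 ✓
b·c: (-4/13)·(-11/8) + 5/13·(-31/8) + (-4/3)·43/252 = -25451/19656 ≠ 1/2 ⇒ order 1.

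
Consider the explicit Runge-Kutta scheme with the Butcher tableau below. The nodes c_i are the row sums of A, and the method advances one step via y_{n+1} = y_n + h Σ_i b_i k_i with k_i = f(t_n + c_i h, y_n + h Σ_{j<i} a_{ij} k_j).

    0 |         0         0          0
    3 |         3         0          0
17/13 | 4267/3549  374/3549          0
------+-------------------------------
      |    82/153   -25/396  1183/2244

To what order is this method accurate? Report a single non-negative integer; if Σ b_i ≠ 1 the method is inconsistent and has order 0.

b = (82/153, -25/396, 1183/2244)
c = (0, 3, 17/13)
Ac = (0, 0, 374/1183)
Σ b_i: 82/153·1 + (-25/396)·1 + 1183/2244·1 = 1 ✓
b·c: (-25/396)·3 + 1183/2244·17/13 = 1/2 ✓
b·c²: (-25/396)·9 + 1183/2244·289/169 = 1/3 ✓
b·Ac: 1183/2244·374/1183 = 1/6 ✓; 3 stages ⇒ order 3.

3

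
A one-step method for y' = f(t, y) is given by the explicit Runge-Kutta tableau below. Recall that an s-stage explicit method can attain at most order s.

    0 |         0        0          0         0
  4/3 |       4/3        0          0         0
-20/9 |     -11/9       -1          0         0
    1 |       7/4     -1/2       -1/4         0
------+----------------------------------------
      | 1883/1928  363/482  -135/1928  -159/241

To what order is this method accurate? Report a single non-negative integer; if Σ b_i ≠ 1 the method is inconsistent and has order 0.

b = (1883/1928, 363/482, -135/1928, -159/241)
c = (0, 4/3, -20/9, 1)
Ac = (0, 0, -4/3, -1/9)
Σ b_i: 1883/1928·1 + 363/482·1 + (-135/1928)·1 + (-159/241)·1 = 1 ✓
b·c: 363/482·4/3 + (-135/1928)·(-20/9) + (-159/241)·1 = 1/2 ✓
b·c²: 363/482·16/9 + (-135/1928)·400/81 + (-159/241)·1 = 1/3 ✓
b·Ac: (-135/1928)·(-4/3) + (-159/241)·(-1/9) = 1/6 ✓
b·c³: 363/482·64/27 + (-135/1928)·(-8000/729) + (-159/241)·1 = 12323/6507 ≠ 1/4 ⇒ order 3.
b·(c∘Ac): (-135/1928)·80/27 + (-159/241)·(-1/9) = -97/723 ≠ 1/8
b·Ac²: (-135/1928)·(-16/9) + (-159/241)·(-172/81) = 9926/6507 ≠ 1/12
b·A²c: (-159/241)·1/3 = -53/241 ≠ 1/24

3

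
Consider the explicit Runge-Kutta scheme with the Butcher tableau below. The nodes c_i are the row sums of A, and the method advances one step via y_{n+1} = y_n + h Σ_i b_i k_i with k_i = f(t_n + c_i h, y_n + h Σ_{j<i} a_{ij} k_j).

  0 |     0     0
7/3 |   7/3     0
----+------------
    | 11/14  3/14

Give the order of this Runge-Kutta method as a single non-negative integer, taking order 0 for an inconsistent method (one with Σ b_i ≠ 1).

b = (11/14, 3/14)
c = (0, 7/3)
Σ b_i: 11/14·1 + 3/14·1 = 1 ✓
b·c: 3/14·7/3 = 1/2 ✓; 2 stages ⇒ order 2.

2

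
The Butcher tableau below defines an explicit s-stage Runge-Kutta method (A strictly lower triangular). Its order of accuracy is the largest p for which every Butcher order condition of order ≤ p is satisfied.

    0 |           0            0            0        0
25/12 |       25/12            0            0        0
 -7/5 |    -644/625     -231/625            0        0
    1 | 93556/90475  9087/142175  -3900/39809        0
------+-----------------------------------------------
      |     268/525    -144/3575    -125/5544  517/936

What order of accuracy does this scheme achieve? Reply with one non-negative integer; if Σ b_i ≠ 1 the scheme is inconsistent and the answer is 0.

4

b = (268/525, -144/3575, -125/5544, 517/936)
c = (0, 25/12, -7/5, 1)
Ac = (0, 0, -77/100, 559/2068)
Σ b_i: 268/525·1 + (-144/3575)·1 + (-125/5544)·1 + 517/936·1 = 1 ✓
b·c: (-144/3575)·25/12 + (-125/5544)·(-7/5) + 517/936·1 = 1/2 ✓
b·c²: (-144/3575)·625/144 + (-125/5544)·49/25 + 517/936·1 = 1/3 ✓
b·Ac: (-125/5544)·(-77/100) + 517/936·559/2068 = 1/6 ✓
b·c³: (-144/3575)·15625/1728 + (-125/5544)·(-343/125) + 517/936·1 = 1/4 ✓
b·(c∘Ac): (-125/5544)·539/500 + 517/936·559/2068 = 1/8 ✓
b·Ac²: (-125/5544)·(-77/48) + 517/936·2119/24816 = 1/12 ✓
b·A²c: 517/936·39/517 = 1/24 ✓; 4 stages ⇒ order 4.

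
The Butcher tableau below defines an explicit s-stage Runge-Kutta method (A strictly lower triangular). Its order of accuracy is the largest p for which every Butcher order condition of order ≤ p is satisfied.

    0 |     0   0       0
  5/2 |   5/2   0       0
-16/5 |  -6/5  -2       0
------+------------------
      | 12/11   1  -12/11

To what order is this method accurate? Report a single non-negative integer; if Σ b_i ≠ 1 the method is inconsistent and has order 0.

b = (12/11, 1, -12/11)
c = (0, 5/2, -16/5)
Ac = (0, 0, -5)
Σ b_i: 12/11·1 + 1·1 + (-12/11)·1 = 1 ✓
b·c: 1·5/2 + (-12/11)·(-16/5) = 659/110 ≠ 1/2 ⇒ order 1.

1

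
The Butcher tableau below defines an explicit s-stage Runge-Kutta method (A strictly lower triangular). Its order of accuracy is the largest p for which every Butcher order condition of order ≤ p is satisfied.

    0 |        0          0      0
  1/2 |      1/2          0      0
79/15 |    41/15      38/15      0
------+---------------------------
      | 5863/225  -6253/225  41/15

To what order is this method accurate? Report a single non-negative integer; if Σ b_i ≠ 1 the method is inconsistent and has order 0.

2

b = (5863/225, -6253/225, 41/15)
c = (0, 1/2, 79/15)
Ac = (0, 0, 19/15)
Σ b_i: 5863/225·1 + (-6253/225)·1 + 41/15·1 = 1 ✓
b·c: (-6253/225)·1/2 + 41/15·79/15 = 1/2 ✓
b·c²: (-6253/225)·1/4 + 41/15·6241/225 = 929729/13500 ≠ 1/3 ⇒ order 2.
b·Ac: 41/15·19/15 = 779/225 ≠ 1/6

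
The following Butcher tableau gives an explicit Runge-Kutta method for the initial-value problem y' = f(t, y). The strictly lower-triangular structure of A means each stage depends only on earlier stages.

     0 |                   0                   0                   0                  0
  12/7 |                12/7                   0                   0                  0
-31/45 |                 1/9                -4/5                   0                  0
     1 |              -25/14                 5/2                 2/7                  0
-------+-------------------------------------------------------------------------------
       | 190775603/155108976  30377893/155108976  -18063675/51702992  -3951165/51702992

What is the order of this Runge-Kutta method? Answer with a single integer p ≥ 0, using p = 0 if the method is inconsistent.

b = (190775603/155108976, 30377893/155108976, -18063675/51702992, -3951165/51702992)
c = (0, 12/7, -31/45, 1)
Ac = (0, 0, -48/35, 184/45)
Σ b_i: 190775603/155108976·1 + 30377893/155108976·1 + (-18063675/51702992)·1 + (-3951165/51702992)·1 = 1 ✓
b·c: 30377893/155108976·12/7 + (-18063675/51702992)·(-31/45) + (-3951165/51702992)·1 = 1/2 ✓
b·c²: 30377893/155108976·144/49 + (-18063675/51702992)·961/2025 + (-3951165/51702992)·1 = 1/3 ✓
b·Ac: (-18063675/51702992)·(-48/35) + (-3951165/51702992)·184/45 = 1/6 ✓
b·c³: 30377893/155108976·1728/343 + (-18063675/51702992)·(-29791/91125) + (-3951165/51702992)·1 = 12513666013/12214831860 ≠ 1/4 ⇒ order 3.
b·(c∘Ac): (-18063675/51702992)·496/525 + (-3951165/51702992)·184/45 = -12458155/19388622 ≠ 1/8
b·Ac²: (-18063675/51702992)·(-576/245) + (-3951165/51702992)·742454/99225 = 42677861503/171007646040 ≠ 1/12
b·A²c: (-3951165/51702992)·(-96/245) = 4741398/158340413 ≠ 1/24

3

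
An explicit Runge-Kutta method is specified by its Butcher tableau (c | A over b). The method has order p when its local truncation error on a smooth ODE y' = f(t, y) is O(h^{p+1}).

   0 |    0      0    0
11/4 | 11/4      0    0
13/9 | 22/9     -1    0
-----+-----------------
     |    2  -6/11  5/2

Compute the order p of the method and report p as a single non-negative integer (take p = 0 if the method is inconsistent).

b = (2, -6/11, 5/2)
c = (0, 11/4, 13/9)
Ac = (0, 0, -11/4)
Σ b_i: 2·1 + (-6/11)·1 + 5/2·1 = 87/22 ≠ 1 ⇒ order 0.

0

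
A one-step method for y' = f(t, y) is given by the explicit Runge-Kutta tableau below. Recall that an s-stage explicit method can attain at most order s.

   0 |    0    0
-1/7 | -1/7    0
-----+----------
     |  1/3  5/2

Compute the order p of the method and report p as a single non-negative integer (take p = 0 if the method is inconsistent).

0

b = (1/3, 5/2)
c = (0, -1/7)
Σ b_i: 1/3·1 + 5/2·1 = 17/6 ≠ 1 ⇒ order 0.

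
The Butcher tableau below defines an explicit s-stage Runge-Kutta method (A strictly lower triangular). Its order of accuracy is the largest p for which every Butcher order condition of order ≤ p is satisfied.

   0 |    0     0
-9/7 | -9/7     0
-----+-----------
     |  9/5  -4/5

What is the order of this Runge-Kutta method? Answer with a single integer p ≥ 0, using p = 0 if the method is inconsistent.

b = (9/5, -4/5)
c = (0, -9/7)
Σ b_i: 9/5·1 + (-4/5)·1 = 1 ✓
b·c: (-4/5)·(-9/7) = 36/35 ≠ 1/2 ⇒ order 1.

1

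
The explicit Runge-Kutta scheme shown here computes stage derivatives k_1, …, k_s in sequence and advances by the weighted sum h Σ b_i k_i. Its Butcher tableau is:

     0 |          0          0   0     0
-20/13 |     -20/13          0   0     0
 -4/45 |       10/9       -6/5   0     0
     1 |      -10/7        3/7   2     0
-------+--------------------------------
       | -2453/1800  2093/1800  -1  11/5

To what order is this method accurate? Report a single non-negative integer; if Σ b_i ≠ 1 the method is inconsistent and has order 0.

2

b = (-2453/1800, 2093/1800, -1, 11/5)
c = (0, -20/13, -4/45, 1)
Ac = (0, 0, 24/13, -3428/4095)
Σ b_i: (-2453/1800)·1 + 2093/1800·1 + (-1)·1 + 11/5·1 = 1 ✓
b·c: 2093/1800·(-20/13) + (-1)·(-4/45) + 11/5·1 = 1/2 ✓
b·c²: 2093/1800·400/169 + (-1)·16/2025 + 11/5·1 = 130157/26325 ≠ 1/3 ⇒ order 2.
b·Ac: (-1)·24/13 + 11/5·(-3428/4095) = -75508/20475 ≠ 1/6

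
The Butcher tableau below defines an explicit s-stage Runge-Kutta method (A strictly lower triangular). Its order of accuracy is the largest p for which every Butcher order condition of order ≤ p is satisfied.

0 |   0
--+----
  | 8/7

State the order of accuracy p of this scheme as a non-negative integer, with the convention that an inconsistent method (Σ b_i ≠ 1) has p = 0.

b = (8/7)
c = (0)
Σ b_i: 8/7·1 = 8/7 ≠ 1 ⇒ order 0.

0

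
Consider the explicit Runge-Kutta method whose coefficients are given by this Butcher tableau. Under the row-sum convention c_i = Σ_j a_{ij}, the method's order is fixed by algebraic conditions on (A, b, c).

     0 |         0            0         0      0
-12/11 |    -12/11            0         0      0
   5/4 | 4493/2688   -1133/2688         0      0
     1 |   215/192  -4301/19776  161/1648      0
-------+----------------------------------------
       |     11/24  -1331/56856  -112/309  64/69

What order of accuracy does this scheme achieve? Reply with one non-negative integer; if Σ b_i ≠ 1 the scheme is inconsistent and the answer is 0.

4

b = (11/24, -1331/56856, -112/309, 64/69)
c = (0, -12/11, 5/4, 1)
Ac = (0, 0, 103/224, 23/64)
Σ b_i: 11/24·1 + (-1331/56856)·1 + (-112/309)·1 + 64/69·1 = 1 ✓
b·c: (-1331/56856)·(-12/11) + (-112/309)·5/4 + 64/69·1 = 1/2 ✓
b·c²: (-1331/56856)·144/121 + (-112/309)·25/16 + 64/69·1 = 1/3 ✓
b·Ac: (-112/309)·103/224 + 64/69·23/64 = 1/6 ✓
b·c³: (-1331/56856)·(-1728/1331) + (-112/309)·125/64 + 64/69·1 = 1/4 ✓
b·(c∘Ac): (-112/309)·515/896 + 64/69·23/64 = 1/8 ✓
b·Ac²: (-112/309)·(-309/616) + 64/69·(-299/2816) = 1/12 ✓
b·A²c: 64/69·23/512 = 1/24 ✓; 4 stages ⇒ order 4.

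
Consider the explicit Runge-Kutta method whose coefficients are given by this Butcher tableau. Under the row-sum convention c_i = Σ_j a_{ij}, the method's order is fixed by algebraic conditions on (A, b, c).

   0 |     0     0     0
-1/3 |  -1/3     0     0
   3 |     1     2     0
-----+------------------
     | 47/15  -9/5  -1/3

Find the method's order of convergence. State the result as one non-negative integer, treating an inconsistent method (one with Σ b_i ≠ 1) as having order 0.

1

b = (47/15, -9/5, -1/3)
c = (0, -1/3, 3)
Ac = (0, 0, -2/3)
Σ b_i: 47/15·1 + (-9/5)·1 + (-1/3)·1 = 1 ✓
b·c: (-9/5)·(-1/3) + (-1/3)·3 = -2/5 ≠ 1/2 ⇒ order 1.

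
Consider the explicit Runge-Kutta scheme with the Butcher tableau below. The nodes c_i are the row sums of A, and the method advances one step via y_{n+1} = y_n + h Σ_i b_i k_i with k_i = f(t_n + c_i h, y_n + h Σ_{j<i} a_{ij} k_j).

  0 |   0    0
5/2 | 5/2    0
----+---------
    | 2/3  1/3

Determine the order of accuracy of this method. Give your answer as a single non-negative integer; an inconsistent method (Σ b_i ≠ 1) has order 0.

b = (2/3, 1/3)
c = (0, 5/2)
Σ b_i: 2/3·1 + 1/3·1 = 1 ✓
b·c: 1/3·5/2 = 5/6 ≠ 1/2 ⇒ order 1.

1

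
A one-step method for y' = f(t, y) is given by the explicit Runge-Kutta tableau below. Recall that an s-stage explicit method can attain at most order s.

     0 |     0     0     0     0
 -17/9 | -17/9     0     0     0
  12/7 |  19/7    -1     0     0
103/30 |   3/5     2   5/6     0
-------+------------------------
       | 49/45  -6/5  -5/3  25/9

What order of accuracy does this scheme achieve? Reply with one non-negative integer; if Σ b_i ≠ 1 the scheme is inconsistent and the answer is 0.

b = (49/45, -6/5, -5/3, 25/9)
c = (0, -17/9, 12/7, 103/30)
Ac = (0, 0, 17/9, -148/63)
Σ b_i: 49/45·1 + (-6/5)·1 + (-5/3)·1 + 25/9·1 = 1 ✓
b·c: (-6/5)·(-17/9) + (-5/3)·12/7 + 25/9·103/30 = 16909/1890 ≠ 1/2 ⇒ order 1.

1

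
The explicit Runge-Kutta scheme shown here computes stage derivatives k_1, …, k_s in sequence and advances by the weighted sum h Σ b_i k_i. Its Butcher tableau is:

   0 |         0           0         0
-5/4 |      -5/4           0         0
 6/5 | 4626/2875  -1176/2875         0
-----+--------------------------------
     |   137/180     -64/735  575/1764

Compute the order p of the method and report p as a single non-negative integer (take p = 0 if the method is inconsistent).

b = (137/180, -64/735, 575/1764)
c = (0, -5/4, 6/5)
Ac = (0, 0, 294/575)
Σ b_i: 137/180·1 + (-64/735)·1 + 575/1764·1 = 1 ✓
b·c: (-64/735)·(-5/4) + 575/1764·6/5 = 1/2 ✓
b·c²: (-64/735)·25/16 + 575/1764·36/25 = 1/3 ✓
b·Ac: 575/1764·294/575 = 1/6 ✓; 3 stages ⇒ order 3.

3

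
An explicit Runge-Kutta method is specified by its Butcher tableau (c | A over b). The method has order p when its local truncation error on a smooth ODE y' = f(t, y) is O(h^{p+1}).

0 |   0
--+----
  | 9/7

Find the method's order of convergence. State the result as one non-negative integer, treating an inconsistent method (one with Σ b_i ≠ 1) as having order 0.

b = (9/7)
c = (0)
Σ b_i: 9/7·1 = 9/7 ≠ 1 ⇒ order 0.

0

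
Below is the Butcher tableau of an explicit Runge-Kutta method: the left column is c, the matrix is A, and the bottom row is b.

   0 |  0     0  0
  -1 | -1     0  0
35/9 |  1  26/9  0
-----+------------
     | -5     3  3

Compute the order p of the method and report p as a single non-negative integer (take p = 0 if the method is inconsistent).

b = (-5, 3, 3)
c = (0, -1, 35/9)
Ac = (0, 0, -26/9)
Σ b_i: (-5)·1 + 3·1 + 3·1 = 1 ✓
b·c: 3·(-1) + 3·35/9 = 26/3 ≠ 1/2 ⇒ order 1.

1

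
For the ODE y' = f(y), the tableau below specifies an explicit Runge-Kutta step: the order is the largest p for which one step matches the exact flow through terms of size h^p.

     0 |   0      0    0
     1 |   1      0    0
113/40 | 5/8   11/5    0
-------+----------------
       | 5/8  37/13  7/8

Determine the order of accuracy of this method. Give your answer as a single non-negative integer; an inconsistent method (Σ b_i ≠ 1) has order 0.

b = (5/8, 37/13, 7/8)
c = (0, 1, 113/40)
Ac = (0, 0, 11/5)
Σ b_i: 5/8·1 + 37/13·1 + 7/8·1 = 113/26 ≠ 1 ⇒ order 0.

0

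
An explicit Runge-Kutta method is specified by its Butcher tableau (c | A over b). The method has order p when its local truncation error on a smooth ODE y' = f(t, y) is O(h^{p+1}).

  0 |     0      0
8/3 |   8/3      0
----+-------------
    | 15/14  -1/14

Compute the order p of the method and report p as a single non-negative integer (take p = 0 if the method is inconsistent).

b = (15/14, -1/14)
c = (0, 8/3)
Σ b_i: 15/14·1 + (-1/14)·1 = 1 ✓
b·c: (-1/14)·8/3 = -4/21 ≠ 1/2 ⇒ order 1.

1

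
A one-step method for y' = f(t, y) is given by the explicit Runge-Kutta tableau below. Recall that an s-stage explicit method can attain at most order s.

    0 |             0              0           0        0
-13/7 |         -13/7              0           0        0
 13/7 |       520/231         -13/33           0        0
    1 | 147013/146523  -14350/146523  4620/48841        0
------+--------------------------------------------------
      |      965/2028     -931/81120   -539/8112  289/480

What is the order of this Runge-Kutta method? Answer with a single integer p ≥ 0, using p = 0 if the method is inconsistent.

b = (965/2028, -931/81120, -539/8112, 289/480)
c = (0, -13/7, 13/7, 1)
Ac = (0, 0, 169/231, 310/867)
Σ b_i: 965/2028·1 + (-931/81120)·1 + (-539/8112)·1 + 289/480·1 = 1 ✓
b·c: (-931/81120)·(-13/7) + (-539/8112)·13/7 + 289/480·1 = 1/2 ✓
b·c²: (-931/81120)·169/49 + (-539/8112)·169/49 + 289/480·1 = 1/3 ✓
b·Ac: (-539/8112)·169/231 + 289/480·310/867 = 1/6 ✓
b·c³: (-931/81120)·(-2197/343) + (-539/8112)·2197/343 + 289/480·1 = 1/4 ✓
b·(c∘Ac): (-539/8112)·2197/1617 + 289/480·310/867 = 1/8 ✓
b·Ac²: (-539/8112)·(-2197/1617) + 289/480·(-10/867) = 1/12 ✓
b·A²c: 289/480·20/289 = 1/24 ✓; 4 stages ⇒ order 4.

4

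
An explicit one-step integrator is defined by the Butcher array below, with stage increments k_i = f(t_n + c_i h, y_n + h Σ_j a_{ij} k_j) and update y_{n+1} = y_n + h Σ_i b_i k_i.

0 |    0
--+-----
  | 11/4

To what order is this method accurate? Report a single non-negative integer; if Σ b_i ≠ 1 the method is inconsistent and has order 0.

0

b = (11/4)
c = (0)
Σ b_i: 11/4·1 = 11/4 ≠ 1 ⇒ order 0.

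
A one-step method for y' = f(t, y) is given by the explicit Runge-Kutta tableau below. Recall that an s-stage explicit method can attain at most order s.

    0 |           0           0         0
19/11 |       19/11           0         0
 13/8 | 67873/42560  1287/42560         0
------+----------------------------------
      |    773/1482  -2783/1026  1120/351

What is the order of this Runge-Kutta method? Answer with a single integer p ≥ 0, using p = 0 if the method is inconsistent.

3

b = (773/1482, -2783/1026, 1120/351)
c = (0, 19/11, 13/8)
Ac = (0, 0, 117/2240)
Σ b_i: 773/1482·1 + (-2783/1026)·1 + 1120/351·1 = 1 ✓
b·c: (-2783/1026)·19/11 + 1120/351·13/8 = 1/2 ✓
b·c²: (-2783/1026)·361/121 + 1120/351·169/64 = 1/3 ✓
b·Ac: 1120/351·117/2240 = 1/6 ✓; 3 stages ⇒ order 3.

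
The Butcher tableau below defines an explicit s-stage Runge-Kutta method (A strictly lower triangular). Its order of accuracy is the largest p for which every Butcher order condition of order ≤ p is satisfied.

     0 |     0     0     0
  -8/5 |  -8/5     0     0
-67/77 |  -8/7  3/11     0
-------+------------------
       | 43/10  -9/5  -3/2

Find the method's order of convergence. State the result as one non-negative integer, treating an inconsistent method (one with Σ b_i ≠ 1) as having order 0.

b = (43/10, -9/5, -3/2)
c = (0, -8/5, -67/77)
Ac = (0, 0, -24/55)
Σ b_i: 43/10·1 + (-9/5)·1 + (-3/2)·1 = 1 ✓
b·c: (-9/5)·(-8/5) + (-3/2)·(-67/77) = 16113/3850 ≠ 1/2 ⇒ order 1.

1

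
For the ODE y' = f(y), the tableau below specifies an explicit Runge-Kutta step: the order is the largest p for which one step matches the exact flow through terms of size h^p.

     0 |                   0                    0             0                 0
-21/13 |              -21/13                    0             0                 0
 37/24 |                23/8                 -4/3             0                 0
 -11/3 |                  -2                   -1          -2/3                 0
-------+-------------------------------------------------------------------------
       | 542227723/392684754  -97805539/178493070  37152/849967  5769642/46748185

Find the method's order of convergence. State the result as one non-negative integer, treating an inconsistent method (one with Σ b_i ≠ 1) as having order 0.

b = (542227723/392684754, -97805539/178493070, 37152/849967, 5769642/46748185)
c = (0, -21/13, 37/24, -11/3)
Ac = (0, 0, 28/13, 275/468)
Σ b_i: 542227723/392684754·1 + (-97805539/178493070)·1 + 37152/849967·1 + 5769642/46748185·1 = 1 ✓
b·c: (-97805539/178493070)·(-21/13) + 37152/849967·37/24 + 5769642/46748185·(-11/3) = 1/2 ✓
b·c²: (-97805539/178493070)·441/169 + 37152/849967·1369/576 + 5769642/46748185·121/9 = 1/3 ✓
b·Ac: 37152/849967·28/13 + 5769642/46748185·275/468 = 1/6 ✓
b·c³: (-97805539/178493070)·(-9261/2197) + 37152/849967·50653/13824 + 5769642/46748185·(-1331/27) = -5750681405/1591138224 ≠ 1/4 ⇒ order 3.
b·(c∘Ac): 37152/849967·259/78 + 5769642/46748185·(-3025/1404) = -24021281/198892278 ≠ 1/8
b·Ac²: 37152/849967·(-588/169) + 5769642/46748185·(-612385/146016) = -11721370471/17502520464 ≠ 1/12
b·A²c: 5769642/46748185·(-56/39) = -107699984/607726405 ≠ 1/24

3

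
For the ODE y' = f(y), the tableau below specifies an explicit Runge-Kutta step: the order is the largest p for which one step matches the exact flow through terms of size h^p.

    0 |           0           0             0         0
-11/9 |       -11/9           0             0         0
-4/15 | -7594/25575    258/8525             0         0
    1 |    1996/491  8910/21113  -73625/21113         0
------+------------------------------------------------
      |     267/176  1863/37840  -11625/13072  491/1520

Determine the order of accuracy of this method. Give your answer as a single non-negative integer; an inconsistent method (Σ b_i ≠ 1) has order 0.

b = (267/176, 1863/37840, -11625/13072, 491/1520)
c = (0, -11/9, -4/15, 1)
Ac = (0, 0, -86/2325, 610/1473)
Σ b_i: 267/176·1 + 1863/37840·1 + (-11625/13072)·1 + 491/1520·1 = 1 ✓
b·c: 1863/37840·(-11/9) + (-11625/13072)·(-4/15) + 491/1520·1 = 1/2 ✓
b·c²: 1863/37840·121/81 + (-11625/13072)·16/225 + 491/1520·1 = 1/3 ✓
b·Ac: (-11625/13072)·(-86/2325) + 491/1520·610/1473 = 1/6 ✓
b·c³: 1863/37840·(-1331/729) + (-11625/13072)·(-64/3375) + 491/1520·1 = 1/4 ✓
b·(c∘Ac): (-11625/13072)·344/34875 + 491/1520·610/1473 = 1/8 ✓
b·Ac²: (-11625/13072)·946/20925 + 491/1520·1690/4419 = 1/12 ✓
b·A²c: 491/1520·190/1473 = 1/24 ✓; 4 stages ⇒ order 4.

4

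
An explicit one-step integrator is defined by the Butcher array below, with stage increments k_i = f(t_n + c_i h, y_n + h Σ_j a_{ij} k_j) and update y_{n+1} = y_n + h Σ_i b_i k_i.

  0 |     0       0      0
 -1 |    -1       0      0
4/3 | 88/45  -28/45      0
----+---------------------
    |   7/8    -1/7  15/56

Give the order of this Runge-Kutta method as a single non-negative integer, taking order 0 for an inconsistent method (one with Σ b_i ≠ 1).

b = (7/8, -1/7, 15/56)
c = (0, -1, 4/3)
Ac = (0, 0, 28/45)
Σ b_i: 7/8·1 + (-1/7)·1 + 15/56·1 = 1 ✓
b·c: (-1/7)·(-1) + 15/56·4/3 = 1/2 ✓
b·c²: (-1/7)·1 + 15/56·16/9 = 1/3 ✓
b·Ac: 15/56·28/45 = 1/6 ✓; 3 stages ⇒ order 3.

3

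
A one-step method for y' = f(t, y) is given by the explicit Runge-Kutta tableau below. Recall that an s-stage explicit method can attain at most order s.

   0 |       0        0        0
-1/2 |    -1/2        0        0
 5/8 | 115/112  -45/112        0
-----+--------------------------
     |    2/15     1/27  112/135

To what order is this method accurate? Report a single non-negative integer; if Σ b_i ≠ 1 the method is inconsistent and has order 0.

3

b = (2/15, 1/27, 112/135)
c = (0, -1/2, 5/8)
Ac = (0, 0, 45/224)
Σ b_i: 2/15·1 + 1/27·1 + 112/135·1 = 1 ✓
b·c: 1/27·(-1/2) + 112/135·5/8 = 1/2 ✓
b·c²: 1/27·1/4 + 112/135·25/64 = 1/3 ✓
b·Ac: 112/135·45/224 = 1/6 ✓; 3 stages ⇒ order 3.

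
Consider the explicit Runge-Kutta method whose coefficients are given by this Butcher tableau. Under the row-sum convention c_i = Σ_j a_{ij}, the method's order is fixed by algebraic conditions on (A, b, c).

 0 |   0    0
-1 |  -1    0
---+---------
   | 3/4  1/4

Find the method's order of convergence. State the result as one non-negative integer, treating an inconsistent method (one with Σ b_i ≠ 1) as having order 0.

b = (3/4, 1/4)
c = (0, -1)
Σ b_i: 3/4·1 + 1/4·1 = 1 ✓
b·c: 1/4·(-1) = -1/4 ≠ 1/2 ⇒ order 1.

1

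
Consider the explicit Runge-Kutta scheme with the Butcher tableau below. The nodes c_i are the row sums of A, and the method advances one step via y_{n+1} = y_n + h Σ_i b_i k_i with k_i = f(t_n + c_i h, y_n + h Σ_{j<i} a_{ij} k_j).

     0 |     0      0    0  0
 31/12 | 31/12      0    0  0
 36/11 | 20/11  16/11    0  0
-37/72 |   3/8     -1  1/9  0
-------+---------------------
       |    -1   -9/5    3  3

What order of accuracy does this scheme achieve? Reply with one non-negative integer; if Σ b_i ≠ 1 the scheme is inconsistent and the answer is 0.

0

b = (-1, -9/5, 3, 3)
c = (0, 31/12, 36/11, -37/72)
Ac = (0, 0, 124/33, -293/132)
Σ b_i: (-1)·1 + (-9/5)·1 + 3·1 + 3·1 = 16/5 ≠ 1 ⇒ order 0.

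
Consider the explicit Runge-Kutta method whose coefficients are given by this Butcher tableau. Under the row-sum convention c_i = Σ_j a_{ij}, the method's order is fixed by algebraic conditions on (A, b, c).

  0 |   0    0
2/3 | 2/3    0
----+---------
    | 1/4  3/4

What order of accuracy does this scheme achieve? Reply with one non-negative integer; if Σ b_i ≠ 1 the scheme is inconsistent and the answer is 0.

2

b = (1/4, 3/4)
c = (0, 2/3)
Σ b_i: 1/4·1 + 3/4·1 = 1 ✓
b·c: 3/4·2/3 = 1/2 ✓; 2 stages ⇒ order 2.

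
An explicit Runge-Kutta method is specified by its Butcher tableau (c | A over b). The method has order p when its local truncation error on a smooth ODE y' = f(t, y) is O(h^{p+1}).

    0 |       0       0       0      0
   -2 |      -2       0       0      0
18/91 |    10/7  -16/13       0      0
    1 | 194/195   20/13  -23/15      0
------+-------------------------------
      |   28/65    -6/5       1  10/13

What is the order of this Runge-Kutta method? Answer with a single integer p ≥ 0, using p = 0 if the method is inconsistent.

1

b = (28/65, -6/5, 1, 10/13)
c = (0, -2, 18/91, 1)
Ac = (0, 0, 32/13, -1538/455)
Σ b_i: 28/65·1 + (-6/5)·1 + 1·1 + 10/13·1 = 1 ✓
b·c: (-6/5)·(-2) + 1·18/91 + 10/13·1 = 1532/455 ≠ 1/2 ⇒ order 1.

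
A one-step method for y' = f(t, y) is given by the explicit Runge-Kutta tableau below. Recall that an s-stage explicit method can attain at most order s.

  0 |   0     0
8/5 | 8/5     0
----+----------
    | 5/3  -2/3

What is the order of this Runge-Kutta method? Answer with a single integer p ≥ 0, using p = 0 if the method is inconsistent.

1

b = (5/3, -2/3)
c = (0, 8/5)
Σ b_i: 5/3·1 + (-2/3)·1 = 1 ✓
b·c: (-2/3)·8/5 = -16/15 ≠ 1/2 ⇒ order 1.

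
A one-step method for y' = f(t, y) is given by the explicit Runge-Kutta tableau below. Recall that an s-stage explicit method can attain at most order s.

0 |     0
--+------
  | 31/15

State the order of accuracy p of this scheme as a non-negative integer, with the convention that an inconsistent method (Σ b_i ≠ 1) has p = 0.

b = (31/15)
c = (0)
Σ b_i: 31/15·1 = 31/15 ≠ 1 ⇒ order 0.

0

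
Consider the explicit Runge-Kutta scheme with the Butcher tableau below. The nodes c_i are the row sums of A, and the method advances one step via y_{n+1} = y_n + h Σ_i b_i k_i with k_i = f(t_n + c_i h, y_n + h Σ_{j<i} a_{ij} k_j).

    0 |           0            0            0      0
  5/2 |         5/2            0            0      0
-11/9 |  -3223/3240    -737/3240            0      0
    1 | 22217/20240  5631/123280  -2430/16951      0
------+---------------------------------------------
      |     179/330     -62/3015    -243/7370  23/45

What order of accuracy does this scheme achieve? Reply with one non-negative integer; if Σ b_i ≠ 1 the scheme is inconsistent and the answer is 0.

b = (179/330, -62/3015, -243/7370, 23/45)
c = (0, 5/2, -11/9, 1)
Ac = (0, 0, -737/1296, 213/736)
Σ b_i: 179/330·1 + (-62/3015)·1 + (-243/7370)·1 + 23/45·1 = 1 ✓
b·c: (-62/3015)·5/2 + (-243/7370)·(-11/9) + 23/45·1 = 1/2 ✓
b·c²: (-62/3015)·25/4 + (-243/7370)·121/81 + 23/45·1 = 1/3 ✓
b·Ac: (-243/7370)·(-737/1296) + 23/45·213/736 = 1/6 ✓
b·c³: (-62/3015)·125/8 + (-243/7370)·(-1331/729) + 23/45·1 = 1/4 ✓
b·(c∘Ac): (-243/7370)·8107/11664 + 23/45·213/736 = 1/8 ✓
b·Ac²: (-243/7370)·(-3685/2592) + 23/45·105/1472 = 1/12 ✓
b·A²c: 23/45·15/184 = 1/24 ✓; 4 stages ⇒ order 4.

4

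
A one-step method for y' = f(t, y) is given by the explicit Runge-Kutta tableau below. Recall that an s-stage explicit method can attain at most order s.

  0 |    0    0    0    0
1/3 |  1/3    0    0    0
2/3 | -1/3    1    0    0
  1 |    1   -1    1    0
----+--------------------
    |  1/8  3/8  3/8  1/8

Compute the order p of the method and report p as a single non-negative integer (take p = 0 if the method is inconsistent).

4

b = (1/8, 3/8, 3/8, 1/8)
c = (0, 1/3, 2/3, 1)
Ac = (0, 0, 1/3, 1/3)
Σ b_i: 1/8·1 + 3/8·1 + 3/8·1 + 1/8·1 = 1 ✓
b·c: 3/8·1/3 + 3/8·2/3 + 1/8·1 = 1/2 ✓
b·c²: 3/8·1/9 + 3/8·4/9 + 1/8·1 = 1/3 ✓
b·Ac: 3/8·1/3 + 1/8·1/3 = 1/6 ✓
b·c³: 3/8·1/27 + 3/8·8/27 + 1/8·1 = 1/4 ✓
b·(c∘Ac): 3/8·2/9 + 1/8·1/3 = 1/8 ✓
b·Ac²: 3/8·1/9 + 1/8·1/3 = 1/12 ✓
b·A²c: 1/8·1/3 = 1/24 ✓; 4 stages ⇒ order 4.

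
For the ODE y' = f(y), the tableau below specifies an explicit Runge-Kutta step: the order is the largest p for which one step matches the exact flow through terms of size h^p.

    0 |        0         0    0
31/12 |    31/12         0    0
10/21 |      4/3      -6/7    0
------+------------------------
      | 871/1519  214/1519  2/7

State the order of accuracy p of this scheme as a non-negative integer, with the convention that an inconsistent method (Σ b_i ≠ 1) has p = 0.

2

b = (871/1519, 214/1519, 2/7)
c = (0, 31/12, 10/21)
Ac = (0, 0, -31/14)
Σ b_i: 871/1519·1 + 214/1519·1 + 2/7·1 = 1 ✓
b·c: 214/1519·31/12 + 2/7·10/21 = 1/2 ✓
b·c²: 214/1519·961/144 + 2/7·100/441 = 8273/8232 ≠ 1/3 ⇒ order 2.
b·Ac: 2/7·(-31/14) = -31/49 ≠ 1/6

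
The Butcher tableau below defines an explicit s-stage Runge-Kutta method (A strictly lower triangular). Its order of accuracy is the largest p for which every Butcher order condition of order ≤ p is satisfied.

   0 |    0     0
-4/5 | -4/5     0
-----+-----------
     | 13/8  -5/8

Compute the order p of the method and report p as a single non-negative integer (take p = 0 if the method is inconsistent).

b = (13/8, -5/8)
c = (0, -4/5)
Σ b_i: 13/8·1 + (-5/8)·1 = 1 ✓
b·c: (-5/8)·(-4/5) = 1/2 ✓; 2 stages ⇒ order 2.

2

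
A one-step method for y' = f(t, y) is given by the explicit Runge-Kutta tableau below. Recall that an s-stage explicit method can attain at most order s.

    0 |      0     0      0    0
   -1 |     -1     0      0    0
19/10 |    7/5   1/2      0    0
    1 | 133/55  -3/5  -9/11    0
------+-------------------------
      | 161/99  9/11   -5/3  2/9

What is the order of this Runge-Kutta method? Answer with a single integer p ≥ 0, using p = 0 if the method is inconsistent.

1

b = (161/99, 9/11, -5/3, 2/9)
c = (0, -1, 19/10, 1)
Ac = (0, 0, -1/2, -21/22)
Σ b_i: 161/99·1 + 9/11·1 + (-5/3)·1 + 2/9·1 = 1 ✓
b·c: 9/11·(-1) + (-5/3)·19/10 + 2/9·1 = -745/198 ≠ 1/2 ⇒ order 1.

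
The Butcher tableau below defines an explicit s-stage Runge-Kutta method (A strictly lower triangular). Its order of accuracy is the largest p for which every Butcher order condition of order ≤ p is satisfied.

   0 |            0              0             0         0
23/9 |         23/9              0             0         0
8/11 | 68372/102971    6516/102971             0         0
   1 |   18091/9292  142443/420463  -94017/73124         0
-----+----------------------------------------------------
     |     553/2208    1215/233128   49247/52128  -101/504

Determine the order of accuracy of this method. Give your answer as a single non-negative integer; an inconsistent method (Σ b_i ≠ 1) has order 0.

b = (553/2208, 1215/233128, 49247/52128, -101/504)
c = (0, 23/9, 8/11, 1)
Ac = (0, 0, 724/4477, -7/101)
Σ b_i: 553/2208·1 + 1215/233128·1 + 49247/52128·1 + (-101/504)·1 = 1 ✓
b·c: 1215/233128·23/9 + 49247/52128·8/11 + (-101/504)·1 = 1/2 ✓
b·c²: 1215/233128·529/81 + 49247/52128·64/121 + (-101/504)·1 = 1/3 ✓
b·Ac: 49247/52128·724/4477 + (-101/504)·(-7/101) = 1/6 ✓
b·c³: 1215/233128·12167/729 + 49247/52128·512/1331 + (-101/504)·1 = 1/4 ✓
b·(c∘Ac): 49247/52128·5792/49247 + (-101/504)·(-7/101) = 1/8 ✓
b·Ac²: 49247/52128·16652/40293 + (-101/504)·1393/909 = 1/12 ✓
b·A²c: (-101/504)·(-21/101) = 1/24 ✓; 4 stages ⇒ order 4.

4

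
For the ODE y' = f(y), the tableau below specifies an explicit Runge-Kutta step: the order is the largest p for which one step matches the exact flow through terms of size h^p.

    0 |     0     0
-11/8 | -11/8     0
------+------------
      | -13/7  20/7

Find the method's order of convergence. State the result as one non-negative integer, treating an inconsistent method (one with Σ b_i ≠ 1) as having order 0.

b = (-13/7, 20/7)
c = (0, -11/8)
Σ b_i: (-13/7)·1 + 20/7·1 = 1 ✓
b·c: 20/7·(-11/8) = -55/14 ≠ 1/2 ⇒ order 1.

1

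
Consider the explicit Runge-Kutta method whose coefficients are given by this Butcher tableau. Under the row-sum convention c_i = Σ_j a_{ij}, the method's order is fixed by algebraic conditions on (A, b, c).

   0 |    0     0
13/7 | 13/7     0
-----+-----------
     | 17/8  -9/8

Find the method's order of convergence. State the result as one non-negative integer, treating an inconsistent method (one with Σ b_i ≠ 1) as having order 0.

b = (17/8, -9/8)
c = (0, 13/7)
Σ b_i: 17/8·1 + (-9/8)·1 = 1 ✓
b·c: (-9/8)·13/7 = -117/56 ≠ 1/2 ⇒ order 1.

1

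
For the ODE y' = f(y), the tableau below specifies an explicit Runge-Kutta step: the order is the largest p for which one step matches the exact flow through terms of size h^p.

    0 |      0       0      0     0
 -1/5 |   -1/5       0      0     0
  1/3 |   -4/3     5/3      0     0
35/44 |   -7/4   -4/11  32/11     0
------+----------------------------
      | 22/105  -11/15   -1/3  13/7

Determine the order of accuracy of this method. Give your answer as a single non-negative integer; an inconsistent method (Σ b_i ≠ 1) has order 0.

1

b = (22/105, -11/15, -1/3, 13/7)
c = (0, -1/5, 1/3, 35/44)
Ac = (0, 0, -1/3, 172/165)
Σ b_i: 22/105·1 + (-11/15)·1 + (-1/3)·1 + 13/7·1 = 1 ✓
b·c: (-11/15)·(-1/5) + (-1/3)·1/3 + 13/7·35/44 = 14977/9900 ≠ 1/2 ⇒ order 1.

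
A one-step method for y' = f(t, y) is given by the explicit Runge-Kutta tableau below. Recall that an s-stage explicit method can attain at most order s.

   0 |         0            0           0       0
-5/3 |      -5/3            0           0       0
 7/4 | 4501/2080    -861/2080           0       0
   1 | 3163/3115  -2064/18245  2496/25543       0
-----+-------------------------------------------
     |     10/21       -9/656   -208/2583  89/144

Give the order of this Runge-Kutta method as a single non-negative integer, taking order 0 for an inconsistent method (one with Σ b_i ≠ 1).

b = (10/21, -9/656, -208/2583, 89/144)
c = (0, -5/3, 7/4, 1)
Ac = (0, 0, 287/416, 32/89)
Σ b_i: 10/21·1 + (-9/656)·1 + (-208/2583)·1 + 89/144·1 = 1 ✓
b·c: (-9/656)·(-5/3) + (-208/2583)·7/4 + 89/144·1 = 1/2 ✓
b·c²: (-9/656)·25/9 + (-208/2583)·49/16 + 89/144·1 = 1/3 ✓
b·Ac: (-208/2583)·287/416 + 89/144·32/89 = 1/6 ✓
b·c³: (-9/656)·(-125/27) + (-208/2583)·343/64 + 89/144·1 = 1/4 ✓
b·(c∘Ac): (-208/2583)·2009/1664 + 89/144·32/89 = 1/8 ✓
b·Ac²: (-208/2583)·(-1435/1248) + 89/144·(-4/267) = 1/12 ✓
b·A²c: 89/144·6/89 = 1/24 ✓; 4 stages ⇒ order 4.

4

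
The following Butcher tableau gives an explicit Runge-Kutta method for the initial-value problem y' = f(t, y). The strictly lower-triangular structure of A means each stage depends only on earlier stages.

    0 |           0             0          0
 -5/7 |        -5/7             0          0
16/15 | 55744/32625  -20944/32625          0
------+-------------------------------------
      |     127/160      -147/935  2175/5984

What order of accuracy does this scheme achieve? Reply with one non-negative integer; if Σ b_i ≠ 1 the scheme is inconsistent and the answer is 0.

3

b = (127/160, -147/935, 2175/5984)
c = (0, -5/7, 16/15)
Ac = (0, 0, 2992/6525)
Σ b_i: 127/160·1 + (-147/935)·1 + 2175/5984·1 = 1 ✓
b·c: (-147/935)·(-5/7) + 2175/5984·16/15 = 1/2 ✓
b·c²: (-147/935)·25/49 + 2175/5984·256/225 = 1/3 ✓
b·Ac: 2175/5984·2992/6525 = 1/6 ✓; 3 stages ⇒ order 3.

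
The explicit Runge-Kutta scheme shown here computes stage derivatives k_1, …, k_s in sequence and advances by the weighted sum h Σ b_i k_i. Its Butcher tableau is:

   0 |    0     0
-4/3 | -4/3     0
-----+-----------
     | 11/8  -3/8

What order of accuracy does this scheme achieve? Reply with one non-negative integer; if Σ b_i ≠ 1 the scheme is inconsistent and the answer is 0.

b = (11/8, -3/8)
c = (0, -4/3)
Σ b_i: 11/8·1 + (-3/8)·1 = 1 ✓
b·c: (-3/8)·(-4/3) = 1/2 ✓; 2 stages ⇒ order 2.

2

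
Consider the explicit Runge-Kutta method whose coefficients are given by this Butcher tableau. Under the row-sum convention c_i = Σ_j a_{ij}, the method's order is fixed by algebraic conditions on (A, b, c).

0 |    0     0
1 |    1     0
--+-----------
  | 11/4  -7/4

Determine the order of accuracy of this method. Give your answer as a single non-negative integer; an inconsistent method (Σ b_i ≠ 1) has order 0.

b = (11/4, -7/4)
c = (0, 1)
Σ b_i: 11/4·1 + (-7/4)·1 = 1 ✓
b·c: (-7/4)·1 = -7/4 ≠ 1/2 ⇒ order 1.

1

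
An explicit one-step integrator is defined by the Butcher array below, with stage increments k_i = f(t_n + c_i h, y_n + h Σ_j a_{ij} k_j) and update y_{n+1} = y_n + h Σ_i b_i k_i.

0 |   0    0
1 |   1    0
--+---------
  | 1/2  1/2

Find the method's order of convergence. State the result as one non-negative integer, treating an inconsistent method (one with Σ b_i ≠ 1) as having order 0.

2

b = (1/2, 1/2)
c = (0, 1)
Σ b_i: 1/2·1 + 1/2·1 = 1 ✓
b·c: 1/2·1 = 1/2 ✓; 2 stages ⇒ order 2.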